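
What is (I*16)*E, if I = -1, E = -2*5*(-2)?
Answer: -320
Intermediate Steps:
E = 20 (E = -10*(-2) = 20)
(I*16)*E = -1*16*20 = -16*20 = -320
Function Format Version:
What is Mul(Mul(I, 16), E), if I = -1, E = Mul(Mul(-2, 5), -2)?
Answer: -320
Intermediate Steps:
E = 20 (E = Mul(-10, -2) = 20)
Mul(Mul(I, 16), E) = Mul(Mul(-1, 16), 20) = Mul(-16, 20) = -320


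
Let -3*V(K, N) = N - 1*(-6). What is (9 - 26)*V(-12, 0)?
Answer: 34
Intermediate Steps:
V(K, N) = -2 - N/3 (V(K, N) = -(N - 1*(-6))/3 = -(N + 6)/3 = -(6 + N)/3 = -2 - N/3)
(9 - 26)*V(-12, 0) = (9 - 26)*(-2 - ⅓*0) = -17*(-2 + 0) = -17*(-2) = 34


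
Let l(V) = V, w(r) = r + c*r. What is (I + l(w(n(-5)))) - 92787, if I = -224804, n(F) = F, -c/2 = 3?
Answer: -317566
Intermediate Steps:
c = -6 (c = -2*3 = -6)
w(r) = -5*r (w(r) = r - 6*r = -5*r)
(I + l(w(n(-5)))) - 92787 = (-224804 - 5*(-5)) - 92787 = (-224804 + 25) - 92787 = -224779 - 92787 = -317566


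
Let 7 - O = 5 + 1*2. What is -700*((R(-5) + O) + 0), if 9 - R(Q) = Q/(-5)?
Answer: -5600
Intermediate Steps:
R(Q) = 9 + Q/5 (R(Q) = 9 - Q/(-5) = 9 - Q*(-1)/5 = 9 - (-1)*Q/5 = 9 + Q/5)
O = 0 (O = 7 - (5 + 1*2) = 7 - (5 + 2) = 7 - 1*7 = 7 - 7 = 0)
-700*((R(-5) + O) + 0) = -700*(((9 + (⅕)*(-5)) + 0) + 0) = -700*(((9 - 1) + 0) + 0) = -700*((8 + 0) + 0) = -700*(8 + 0) = -700*8 = -5600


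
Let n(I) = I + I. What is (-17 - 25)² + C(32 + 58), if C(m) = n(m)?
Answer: 1944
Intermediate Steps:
n(I) = 2*I
C(m) = 2*m
(-17 - 25)² + C(32 + 58) = (-17 - 25)² + 2*(32 + 58) = (-42)² + 2*90 = 1764 + 180 = 1944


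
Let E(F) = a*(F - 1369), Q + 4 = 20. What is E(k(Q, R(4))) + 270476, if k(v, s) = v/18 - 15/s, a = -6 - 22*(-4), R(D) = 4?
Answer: 2843701/18 ≈ 1.5798e+5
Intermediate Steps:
Q = 16 (Q = -4 + 20 = 16)
a = 82 (a = -6 + 88 = 82)
k(v, s) = -15/s + v/18 (k(v, s) = v*(1/18) - 15/s = v/18 - 15/s = -15/s + v/18)
E(F) = -112258 + 82*F (E(F) = 82*(F - 1369) = 82*(-1369 + F) = -112258 + 82*F)
E(k(Q, R(4))) + 270476 = (-112258 + 82*(-15/4 + (1/18)*16)) + 270476 = (-112258 + 82*(-15*¼ + 8/9)) + 270476 = (-112258 + 82*(-15/4 + 8/9)) + 270476 = (-112258 + 82*(-103/36)) + 270476 = (-112258 - 4223/18) + 270476 = -2024867/18 + 270476 = 2843701/18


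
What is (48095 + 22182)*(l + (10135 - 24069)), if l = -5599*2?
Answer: -1766201564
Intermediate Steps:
l = -11198
(48095 + 22182)*(l + (10135 - 24069)) = (48095 + 22182)*(-11198 + (10135 - 24069)) = 70277*(-11198 - 13934) = 70277*(-25132) = -1766201564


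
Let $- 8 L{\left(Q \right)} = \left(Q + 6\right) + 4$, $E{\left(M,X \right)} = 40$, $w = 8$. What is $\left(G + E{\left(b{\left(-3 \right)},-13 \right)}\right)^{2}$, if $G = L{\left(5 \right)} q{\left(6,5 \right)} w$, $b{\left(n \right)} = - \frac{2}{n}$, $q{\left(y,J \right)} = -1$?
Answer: $3025$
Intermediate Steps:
$L{\left(Q \right)} = - \frac{5}{4} - \frac{Q}{8}$ ($L{\left(Q \right)} = - \frac{\left(Q + 6\right) + 4}{8} = - \frac{\left(6 + Q\right) + 4}{8} = - \frac{10 + Q}{8} = - \frac{5}{4} - \frac{Q}{8}$)
$G = 15$ ($G = \left(- \frac{5}{4} - \frac{5}{8}\right) \left(-1\right) 8 = \left(- \frac{15}{8}\right) \left(-1\right) 8 = \frac{15}{8} \cdot 8 = 15$)
$\left(G + E{\left(b{\left(-3 \right)},-13 \right)}\right)^{2} = \left(15 + 40\right)^{2} = 55^{2} = 3025$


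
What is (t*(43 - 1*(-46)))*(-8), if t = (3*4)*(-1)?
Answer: 8544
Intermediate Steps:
t = -12 (t = 12*(-1) = -12)
(t*(43 - 1*(-46)))*(-8) = -12*(43 - 1*(-46))*(-8) = -12*(43 + 46)*(-8) = -12*89*(-8) = -1068*(-8) = 8544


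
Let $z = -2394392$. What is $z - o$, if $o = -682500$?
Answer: $-1711892$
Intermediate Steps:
$z - o = -2394392 - -682500 = -2394392 + 682500 = -1711892$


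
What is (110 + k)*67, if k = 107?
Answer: 14539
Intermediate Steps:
(110 + k)*67 = (110 + 107)*67 = 217*67 = 14539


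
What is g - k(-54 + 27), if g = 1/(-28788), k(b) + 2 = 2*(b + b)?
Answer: 3166679/28788 ≈ 110.00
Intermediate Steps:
k(b) = -2 + 4*b (k(b) = -2 + 2*(b + b) = -2 + 2*(2*b) = -2 + 4*b)
g = -1/28788 ≈ -3.4737e-5
g - k(-54 + 27) = -1/28788 - (-2 + 4*(-54 + 27)) = -1/28788 - (-2 + 4*(-27)) = -1/28788 - (-2 - 108) = -1/28788 - 1*(-110) = -1/28788 + 110 = 3166679/28788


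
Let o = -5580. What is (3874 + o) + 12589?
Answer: 10883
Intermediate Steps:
(3874 + o) + 12589 = (3874 - 5580) + 12589 = -1706 + 12589 = 10883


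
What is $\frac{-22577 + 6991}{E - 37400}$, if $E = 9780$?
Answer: $\frac{7793}{13810} \approx 0.5643$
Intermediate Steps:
$\frac{-22577 + 6991}{E - 37400} = \frac{-22577 + 6991}{9780 - 37400} = - \frac{15586}{-27620} = \left(-15586\right) \left(- \frac{1}{27620}\right) = \frac{7793}{13810}$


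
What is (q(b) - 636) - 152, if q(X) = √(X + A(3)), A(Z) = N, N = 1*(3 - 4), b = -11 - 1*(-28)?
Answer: -784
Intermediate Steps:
b = 17 (b = -11 + 28 = 17)
N = -1 (N = 1*(-1) = -1)
A(Z) = -1
q(X) = √(-1 + X) (q(X) = √(X - 1) = √(-1 + X))
(q(b) - 636) - 152 = (√(-1 + 17) - 636) - 152 = (√16 - 636) - 152 = (4 - 636) - 152 = -632 - 152 = -784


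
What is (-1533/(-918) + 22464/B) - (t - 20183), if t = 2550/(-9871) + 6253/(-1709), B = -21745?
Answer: 2266040961076676729/112249406419830 ≈ 20188.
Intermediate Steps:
t = -66081313/16869539 (t = 2550*(-1/9871) + 6253*(-1/1709) = -2550/9871 - 6253/1709 = -66081313/16869539 ≈ -3.9172)
(-1533/(-918) + 22464/B) - (t - 20183) = (-1533/(-918) + 22464/(-21745)) - (-66081313/16869539 - 20183) = (-1533*(-1/918) + 22464*(-1/21745)) - 1*(-340543986950/16869539) = (511/306 - 22464/21745) + 340543986950/16869539 = 4237711/6653970 + 340543986950/16869539 = 2266040961076676729/112249406419830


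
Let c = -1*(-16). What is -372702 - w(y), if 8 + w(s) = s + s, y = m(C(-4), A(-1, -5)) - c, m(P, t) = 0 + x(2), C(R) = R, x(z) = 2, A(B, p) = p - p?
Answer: -372666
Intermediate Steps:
A(B, p) = 0
c = 16
m(P, t) = 2 (m(P, t) = 0 + 2 = 2)
y = -14 (y = 2 - 1*16 = 2 - 16 = -14)
w(s) = -8 + 2*s (w(s) = -8 + (s + s) = -8 + 2*s)
-372702 - w(y) = -372702 - (-8 + 2*(-14)) = -372702 - (-8 - 28) = -372702 - 1*(-36) = -372702 + 36 = -372666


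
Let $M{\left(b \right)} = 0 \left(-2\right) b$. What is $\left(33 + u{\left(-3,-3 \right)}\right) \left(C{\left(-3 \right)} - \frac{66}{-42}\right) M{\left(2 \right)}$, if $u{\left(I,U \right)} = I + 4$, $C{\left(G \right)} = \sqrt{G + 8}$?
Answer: $0$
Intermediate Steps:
$C{\left(G \right)} = \sqrt{8 + G}$
$u{\left(I,U \right)} = 4 + I$
$M{\left(b \right)} = 0$ ($M{\left(b \right)} = 0 b = 0$)
$\left(33 + u{\left(-3,-3 \right)}\right) \left(C{\left(-3 \right)} - \frac{66}{-42}\right) M{\left(2 \right)} = \left(33 + \left(4 - 3\right)\right) \left(\sqrt{8 - 3} - \frac{66}{-42}\right) 0 = \left(33 + 1\right) \left(\sqrt{5} - - \frac{11}{7}\right) 0 = 34 \left(\sqrt{5} + \frac{11}{7}\right) 0 = 34 \left(\frac{11}{7} + \sqrt{5}\right) 0 = \left(\frac{374}{7} + 34 \sqrt{5}\right) 0 = 0$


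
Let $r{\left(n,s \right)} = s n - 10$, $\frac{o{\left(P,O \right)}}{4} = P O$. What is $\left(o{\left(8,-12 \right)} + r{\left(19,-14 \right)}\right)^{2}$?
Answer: $435600$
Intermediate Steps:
$o{\left(P,O \right)} = 4 O P$ ($o{\left(P,O \right)} = 4 P O = 4 O P$)
$r{\left(n,s \right)} = -10 + n s$ ($r{\left(n,s \right)} = n s - 10 = -10 + n s$)
$\left(o{\left(8,-12 \right)} + r{\left(19,-14 \right)}\right)^{2} = \left(4 \left(-12\right) 8 + \left(-10 + 19 \left(-14\right)\right)\right)^{2} = \left(-384 - 276\right)^{2} = \left(-660\right)^{2} = 435600$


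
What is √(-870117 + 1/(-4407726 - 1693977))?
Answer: 2*I*√899864837955262671/2033901 ≈ 932.8*I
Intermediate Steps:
√(-870117 + 1/(-4407726 - 1693977)) = √(-870117 + 1/(-6101703)) = √(-870117 - 1/6101703) = √(-5309195509252/6101703) = 2*I*√899864837955262671/2033901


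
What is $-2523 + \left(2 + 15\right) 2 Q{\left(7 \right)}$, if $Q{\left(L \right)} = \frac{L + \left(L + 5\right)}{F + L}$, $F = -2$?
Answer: $- \frac{11969}{5} \approx -2393.8$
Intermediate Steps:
$Q{\left(L \right)} = \frac{5 + 2 L}{-2 + L}$ ($Q{\left(L \right)} = \frac{L + \left(L + 5\right)}{-2 + L} = \frac{L + \left(5 + L\right)}{-2 + L} = \frac{5 + 2 L}{-2 + L}$)
$-2523 + \left(2 + 15\right) 2 Q{\left(7 \right)} = -2523 + \left(2 + 15\right) 2 \frac{5 + 2 \cdot 7}{-2 + 7} = -2523 + 17 \cdot 2 \frac{5 + 14}{5} = -2523 + 34 \cdot \frac{1}{5} \cdot 19 = -2523 + 34 \cdot \frac{19}{5} = -2523 + \frac{646}{5} = - \frac{11969}{5}$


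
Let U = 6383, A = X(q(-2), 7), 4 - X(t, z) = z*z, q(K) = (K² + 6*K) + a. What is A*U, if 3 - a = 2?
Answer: -287235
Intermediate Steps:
a = 1 (a = 3 - 1*2 = 3 - 2 = 1)
q(K) = 1 + K² + 6*K (q(K) = (K² + 6*K) + 1 = 1 + K² + 6*K)
X(t, z) = 4 - z² (X(t, z) = 4 - z*z = 4 - z²)
A = -45 (A = 4 - 1*7² = 4 - 1*49 = 4 - 49 = -45)
A*U = -45*6383 = -287235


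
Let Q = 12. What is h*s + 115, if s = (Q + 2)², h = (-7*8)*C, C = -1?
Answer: 11091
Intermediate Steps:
h = 56 (h = -7*8*(-1) = -56*(-1) = 56)
s = 196 (s = (12 + 2)² = 14² = 196)
h*s + 115 = 56*196 + 115 = 10976 + 115 = 11091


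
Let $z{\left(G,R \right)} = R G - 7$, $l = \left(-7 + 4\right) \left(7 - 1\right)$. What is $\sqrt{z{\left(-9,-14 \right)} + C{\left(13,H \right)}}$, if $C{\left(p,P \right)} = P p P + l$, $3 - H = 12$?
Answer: $\sqrt{1154} \approx 33.971$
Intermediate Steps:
$H = -9$ ($H = 3 - 12 = -9$)
$l = -18$ ($l = \left(-3\right) 6 = -18$)
$C{\left(p,P \right)} = -18 + p P^{2}$ ($C{\left(p,P \right)} = P p P - 18 = p P^{2} - 18 = -18 + p P^{2}$)
$z{\left(G,R \right)} = -7 + G R$ ($z{\left(G,R \right)} = G R - 7 = -7 + G R$)
$\sqrt{z{\left(-9,-14 \right)} + C{\left(13,H \right)}} = \sqrt{\left(-7 - -126\right) - \left(18 - 13 \left(-9\right)^{2}\right)} = \sqrt{\left(-7 + 126\right) + \left(-18 + 13 \cdot 81\right)} = \sqrt{119 + \left(-18 + 1053\right)} = \sqrt{119 + 1035} = \sqrt{1154}$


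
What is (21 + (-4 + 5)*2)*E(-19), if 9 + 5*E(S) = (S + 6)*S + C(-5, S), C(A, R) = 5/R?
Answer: 103891/95 ≈ 1093.6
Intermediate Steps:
E(S) = -9/5 + 1/S + S*(6 + S)/5 (E(S) = -9/5 + ((S + 6)*S + 5/S)/5 = -9/5 + ((6 + S)*S + 5/S)/5 = -9/5 + (S*(6 + S) + 5/S)/5 = -9/5 + (5/S + S*(6 + S))/5 = -9/5 + (1/S + S*(6 + S)/5) = -9/5 + 1/S + S*(6 + S)/5)
(21 + (-4 + 5)*2)*E(-19) = (21 + (-4 + 5)*2)*((⅕)*(5 - 19*(-9 + (-19)² + 6*(-19)))/(-19)) = (21 + 1*2)*((⅕)*(-1/19)*(5 - 19*(-9 + 361 - 114))) = (21 + 2)*((⅕)*(-1/19)*(5 - 19*238)) = 23*((⅕)*(-1/19)*(5 - 4522)) = 23*((⅕)*(-1/19)*(-4517)) = 23*(4517/95) = 103891/95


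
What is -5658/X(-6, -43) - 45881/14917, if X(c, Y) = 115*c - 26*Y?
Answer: -52018727/3192238 ≈ -16.295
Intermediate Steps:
X(c, Y) = -26*Y + 115*c
-5658/X(-6, -43) - 45881/14917 = -5658/(-26*(-43) + 115*(-6)) - 45881/14917 = -5658/(1118 - 690) - 45881*1/14917 = -5658/428 - 45881/14917 = -5658*1/428 - 45881/14917 = -2829/214 - 45881/14917 = -52018727/3192238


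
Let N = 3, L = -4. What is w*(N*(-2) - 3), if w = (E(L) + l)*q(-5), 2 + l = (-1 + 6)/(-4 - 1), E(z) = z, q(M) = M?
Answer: -315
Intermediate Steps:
l = -3 (l = -2 + (-1 + 6)/(-4 - 1) = -2 + 5/(-5) = -2 + 5*(-⅕) = -2 - 1 = -3)
w = 35 (w = (-4 - 3)*(-5) = -7*(-5) = 35)
w*(N*(-2) - 3) = 35*(3*(-2) - 3) = 35*(-6 - 3) = 35*(-9) = -315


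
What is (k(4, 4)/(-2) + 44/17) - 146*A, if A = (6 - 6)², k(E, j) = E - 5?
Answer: 105/34 ≈ 3.0882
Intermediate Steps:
k(E, j) = -5 + E
A = 0 (A = 0² = 0)
(k(4, 4)/(-2) + 44/17) - 146*A = ((-5 + 4)/(-2) + 44/17) - 146*0 = (-1*(-½) + 44*(1/17)) + 0 = (½ + 44/17) + 0 = 105/34 + 0 = 105/34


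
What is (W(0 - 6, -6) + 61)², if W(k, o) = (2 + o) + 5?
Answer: 3844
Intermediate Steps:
W(k, o) = 7 + o
(W(0 - 6, -6) + 61)² = ((7 - 6) + 61)² = (1 + 61)² = 62² = 3844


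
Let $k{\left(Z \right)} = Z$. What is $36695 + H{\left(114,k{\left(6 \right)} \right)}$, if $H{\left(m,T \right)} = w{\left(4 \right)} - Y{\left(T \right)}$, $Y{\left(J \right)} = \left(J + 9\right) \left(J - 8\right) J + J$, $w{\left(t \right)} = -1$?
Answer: $36868$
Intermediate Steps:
$Y{\left(J \right)} = J + J \left(-8 + J\right) \left(9 + J\right)$ ($Y{\left(J \right)} = \left(9 + J\right) \left(-8 + J\right) J + J = \left(-8 + J\right) \left(9 + J\right) J + J = J \left(-8 + J\right) \left(9 + J\right) + J = J + J \left(-8 + J\right) \left(9 + J\right)$)
$H{\left(m,T \right)} = -1 - T \left(-71 + T + T^{2}\right)$
$36695 + H{\left(114,k{\left(6 \right)} \right)} = 36695 - \left(1 + 6 \left(-71 + 6 + 6^{2}\right)\right) = 36695 - \left(1 + 6 \left(-71 + 6 + 36\right)\right) = 36695 - \left(1 + 6 \left(-29\right)\right) = 36695 + \left(-1 + 174\right) = 36695 + 173 = 36868$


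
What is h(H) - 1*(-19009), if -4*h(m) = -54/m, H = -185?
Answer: 7033303/370 ≈ 19009.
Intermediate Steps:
h(m) = 27/(2*m) (h(m) = -(-27)/(2*m) = 27/(2*m))
h(H) - 1*(-19009) = (27/2)/(-185) - 1*(-19009) = (27/2)*(-1/185) + 19009 = -27/370 + 19009 = 7033303/370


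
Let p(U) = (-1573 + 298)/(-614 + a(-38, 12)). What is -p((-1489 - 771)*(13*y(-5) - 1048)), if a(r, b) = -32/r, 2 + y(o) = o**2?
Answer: -969/466 ≈ -2.0794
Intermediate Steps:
y(o) = -2 + o**2
p(U) = 969/466 (p(U) = (-1573 + 298)/(-614 - 32/(-38)) = -1275/(-614 - 32*(-1/38)) = -1275/(-614 + 16/19) = -1275/(-11650/19) = -1275*(-19/11650) = 969/466)
-p((-1489 - 771)*(13*y(-5) - 1048)) = -1*969/466 = -969/466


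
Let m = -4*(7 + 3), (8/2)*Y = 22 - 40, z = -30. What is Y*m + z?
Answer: 150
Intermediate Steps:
Y = -9/2 (Y = (22 - 40)/4 = (¼)*(-18) = -9/2 ≈ -4.5000)
m = -40 (m = -4*10 = -40)
Y*m + z = -9/2*(-40) - 30 = 180 - 30 = 150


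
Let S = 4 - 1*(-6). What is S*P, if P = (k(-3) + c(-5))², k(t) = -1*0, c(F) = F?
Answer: 250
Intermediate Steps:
k(t) = 0
S = 10 (S = 4 + 6 = 10)
P = 25 (P = (0 - 5)² = (-5)² = 25)
S*P = 10*25 = 250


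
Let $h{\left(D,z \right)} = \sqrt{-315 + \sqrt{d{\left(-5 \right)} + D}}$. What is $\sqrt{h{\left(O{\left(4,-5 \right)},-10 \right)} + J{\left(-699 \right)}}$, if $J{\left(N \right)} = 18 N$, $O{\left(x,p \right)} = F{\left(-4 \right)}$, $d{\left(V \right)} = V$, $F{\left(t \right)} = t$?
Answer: $\sqrt{-12582 + \sqrt{3} \sqrt{-105 + i}} \approx 0.0791 + 112.17 i$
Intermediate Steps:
$O{\left(x,p \right)} = -4$
$h{\left(D,z \right)} = \sqrt{-315 + \sqrt{-5 + D}}$
$\sqrt{h{\left(O{\left(4,-5 \right)},-10 \right)} + J{\left(-699 \right)}} = \sqrt{\sqrt{-315 + \sqrt{-5 - 4}} + 18 \left(-699\right)} = \sqrt{\sqrt{-315 + \sqrt{-9}} - 12582} = \sqrt{\sqrt{-315 + 3 i} - 12582} = \sqrt{-12582 + \sqrt{-315 + 3 i}}$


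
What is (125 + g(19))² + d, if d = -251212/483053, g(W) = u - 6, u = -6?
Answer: 6167852545/483053 ≈ 12768.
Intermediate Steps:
g(W) = -12 (g(W) = -6 - 6 = -12)
d = -251212/483053 (d = -251212*1/483053 = -251212/483053 ≈ -0.52005)
(125 + g(19))² + d = (125 - 12)² - 251212/483053 = 113² - 251212/483053 = 12769 - 251212/483053 = 6167852545/483053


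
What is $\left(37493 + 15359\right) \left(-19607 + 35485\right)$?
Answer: $839184056$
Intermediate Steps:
$\left(37493 + 15359\right) \left(-19607 + 35485\right) = 52852 \cdot 15878 = 839184056$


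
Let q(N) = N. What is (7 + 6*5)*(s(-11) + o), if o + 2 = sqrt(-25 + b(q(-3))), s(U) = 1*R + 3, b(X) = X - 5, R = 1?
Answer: 74 + 37*I*sqrt(33) ≈ 74.0 + 212.55*I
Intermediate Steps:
b(X) = -5 + X
s(U) = 4 (s(U) = 1*1 + 3 = 1 + 3 = 4)
o = -2 + I*sqrt(33) (o = -2 + sqrt(-25 + (-5 - 3)) = -2 + sqrt(-25 - 8) = -2 + sqrt(-33) = -2 + I*sqrt(33) ≈ -2.0 + 5.7446*I)
(7 + 6*5)*(s(-11) + o) = (7 + 6*5)*(4 + (-2 + I*sqrt(33))) = (7 + 30)*(2 + I*sqrt(33)) = 37*(2 + I*sqrt(33)) = 74 + 37*I*sqrt(33)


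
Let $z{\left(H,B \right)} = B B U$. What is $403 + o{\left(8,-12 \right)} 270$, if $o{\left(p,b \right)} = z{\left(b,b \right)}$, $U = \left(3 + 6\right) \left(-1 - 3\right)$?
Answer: $-1399277$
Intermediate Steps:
$U = -36$ ($U = 9 \left(-4\right) = -36$)
$z{\left(H,B \right)} = - 36 B^{2}$ ($z{\left(H,B \right)} = B B \left(-36\right) = B^{2} \left(-36\right) = - 36 B^{2}$)
$o{\left(p,b \right)} = - 36 b^{2}$
$403 + o{\left(8,-12 \right)} 270 = 403 + - 36 \left(-12\right)^{2} \cdot 270 = 403 + \left(-36\right) 144 \cdot 270 = 403 - 1399680 = -1399277$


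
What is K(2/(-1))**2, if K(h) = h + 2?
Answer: 0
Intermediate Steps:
K(h) = 2 + h
K(2/(-1))**2 = (2 + 2/(-1))**2 = (2 + 2*(-1))**2 = (2 - 2)**2 = 0**2 = 0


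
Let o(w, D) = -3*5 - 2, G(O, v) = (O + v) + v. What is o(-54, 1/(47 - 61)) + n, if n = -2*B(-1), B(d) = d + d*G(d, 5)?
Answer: 3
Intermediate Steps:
G(O, v) = O + 2*v
B(d) = d + d*(10 + d) (B(d) = d + d*(d + 2*5) = d + d*(d + 10) = d + d*(10 + d))
o(w, D) = -17 (o(w, D) = -15 - 2 = -17)
n = 20 (n = -(-2)*(11 - 1) = -(-2)*10 = -2*(-10) = 20)
o(-54, 1/(47 - 61)) + n = -17 + 20 = 3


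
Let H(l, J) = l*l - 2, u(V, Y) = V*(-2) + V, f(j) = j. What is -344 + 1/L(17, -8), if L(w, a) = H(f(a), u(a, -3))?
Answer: -21327/62 ≈ -343.98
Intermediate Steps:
u(V, Y) = -V (u(V, Y) = -2*V + V = -V)
H(l, J) = -2 + l² (H(l, J) = l² - 2 = -2 + l²)
L(w, a) = -2 + a²
-344 + 1/L(17, -8) = -344 + 1/(-2 + (-8)²) = -344 + 1/(-2 + 64) = -344 + 1/62 = -21327/62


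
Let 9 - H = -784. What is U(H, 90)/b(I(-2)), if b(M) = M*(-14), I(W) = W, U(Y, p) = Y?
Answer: 793/28 ≈ 28.321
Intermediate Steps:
H = 793 (H = 9 - 1*(-784) = 9 + 784 = 793)
b(M) = -14*M
U(H, 90)/b(I(-2)) = 793/((-14*(-2))) = 793/28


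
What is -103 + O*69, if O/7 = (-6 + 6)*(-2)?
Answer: -103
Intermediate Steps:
O = 0 (O = 7*((-6 + 6)*(-2)) = 7*(0*(-2)) = 7*0 = 0)
-103 + O*69 = -103 + 0*69 = -103 + 0 = -103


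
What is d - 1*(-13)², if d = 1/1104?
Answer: -186575/1104 ≈ -169.00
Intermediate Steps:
d = 1/1104 ≈ 0.00090580
d - 1*(-13)² = 1/1104 - 1*(-13)² = 1/1104 - 1*169 = 1/1104 - 169 = -186575/1104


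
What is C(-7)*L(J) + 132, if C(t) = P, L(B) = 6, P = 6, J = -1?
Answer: 168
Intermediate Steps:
C(t) = 6
C(-7)*L(J) + 132 = 6*6 + 132 = 36 + 132 = 168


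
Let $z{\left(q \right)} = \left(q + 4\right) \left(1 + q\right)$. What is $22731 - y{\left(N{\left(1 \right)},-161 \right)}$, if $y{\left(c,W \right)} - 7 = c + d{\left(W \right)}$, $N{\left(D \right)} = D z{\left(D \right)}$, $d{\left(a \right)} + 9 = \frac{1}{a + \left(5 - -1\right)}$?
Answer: $\frac{3522066}{155} \approx 22723.0$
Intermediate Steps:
$d{\left(a \right)} = -9 + \frac{1}{6 + a}$ ($d{\left(a \right)} = -9 + \frac{1}{a + \left(5 - -1\right)} = -9 + \frac{1}{a + \left(5 + 1\right)} = -9 + \frac{1}{a + 6} = -9 + \frac{1}{6 + a}$)
$z{\left(q \right)} = \left(1 + q\right) \left(4 + q\right)$ ($z{\left(q \right)} = \left(4 + q\right) \left(1 + q\right) = \left(1 + q\right) \left(4 + q\right)$)
$N{\left(D \right)} = D \left(4 + D^{2} + 5 D\right)$
$y{\left(c,W \right)} = 7 + c + \frac{-53 - 9 W}{6 + W}$ ($y{\left(c,W \right)} = 7 + \left(c + \frac{-53 - 9 W}{6 + W}\right) = 7 + c + \frac{-53 - 9 W}{6 + W}$)
$22731 - y{\left(N{\left(1 \right)},-161 \right)} = 22731 - \frac{-53 - -1449 + \left(6 - 161\right) \left(7 + 1 \left(4 + 1^{2} + 5 \cdot 1\right)\right)}{6 - 161} = 22731 - \frac{-53 + 1449 - 155 \left(7 + 1 \left(4 + 1 + 5\right)\right)}{-155} = 22731 - - \frac{-53 + 1449 - 155 \left(7 + 1 \cdot 10\right)}{155} = 22731 - - \frac{-53 + 1449 - 155 \left(7 + 10\right)}{155} = 22731 - - \frac{-53 + 1449 - 2635}{155} = 22731 - \left(- \frac{1}{155}\right) \left(-1239\right) = 22731 - \frac{1239}{155} = \frac{3522066}{155}$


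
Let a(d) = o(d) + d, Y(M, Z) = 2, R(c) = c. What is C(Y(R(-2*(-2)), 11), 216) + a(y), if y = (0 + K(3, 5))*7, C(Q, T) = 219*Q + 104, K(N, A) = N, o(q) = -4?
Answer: 559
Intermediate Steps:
C(Q, T) = 104 + 219*Q
y = 21 (y = (0 + 3)*7 = 3*7 = 21)
a(d) = -4 + d
C(Y(R(-2*(-2)), 11), 216) + a(y) = (104 + 219*2) + (-4 + 21) = (104 + 438) + 17 = 542 + 17 = 559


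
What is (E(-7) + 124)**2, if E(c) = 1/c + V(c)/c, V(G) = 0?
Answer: 751689/49 ≈ 15341.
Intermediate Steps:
E(c) = 1/c (E(c) = 1/c + 0/c = 1/c + 0 = 1/c)
(E(-7) + 124)**2 = (1/(-7) + 124)**2 = (-1/7 + 124)**2 = (867/7)**2 = 751689/49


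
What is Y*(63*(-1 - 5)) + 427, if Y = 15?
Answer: -5243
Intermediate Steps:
Y*(63*(-1 - 5)) + 427 = 15*(63*(-1 - 5)) + 427 = 15*(63*(-6)) + 427 = 15*(-378) + 427 = -5670 + 427 = -5243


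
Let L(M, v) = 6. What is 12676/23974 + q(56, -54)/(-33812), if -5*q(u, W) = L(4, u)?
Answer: 535787101/1013261110 ≈ 0.52878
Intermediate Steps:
q(u, W) = -6/5 (q(u, W) = -⅕*6 = -6/5)
12676/23974 + q(56, -54)/(-33812) = 12676/23974 - 6/5/(-33812) = 12676*(1/23974) - 6/5*(-1/33812) = 6338/11987 + 3/84530 = 535787101/1013261110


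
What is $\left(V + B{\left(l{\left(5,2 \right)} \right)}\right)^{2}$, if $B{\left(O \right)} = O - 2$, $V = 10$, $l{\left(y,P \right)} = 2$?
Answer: $100$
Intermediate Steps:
$B{\left(O \right)} = -2 + O$
$\left(V + B{\left(l{\left(5,2 \right)} \right)}\right)^{2} = \left(10 + \left(-2 + 2\right)\right)^{2} = \left(10 + 0\right)^{2} = 10^{2} = 100$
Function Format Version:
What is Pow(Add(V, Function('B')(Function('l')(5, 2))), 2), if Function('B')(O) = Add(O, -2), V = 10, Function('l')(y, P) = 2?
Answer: 100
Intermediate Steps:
Function('B')(O) = Add(-2, O)
Pow(Add(V, Function('B')(Function('l')(5, 2))), 2) = Pow(Add(10, Add(-2, 2)), 2) = Pow(Add(10, 0), 2) = Pow(10, 2) = 100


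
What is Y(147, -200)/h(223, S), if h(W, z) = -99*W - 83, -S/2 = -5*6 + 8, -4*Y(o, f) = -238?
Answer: -119/44320 ≈ -0.0026850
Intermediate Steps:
Y(o, f) = 119/2 (Y(o, f) = -1/4*(-238) = 119/2)
S = 44 (S = -2*(-5*6 + 8) = -2*(-30 + 8) = -2*(-22) = 44)
h(W, z) = -83 - 99*W
Y(147, -200)/h(223, S) = 119/(2*(-83 - 99*223)) = 119/(2*(-83 - 22077)) = (119/2)/(-22160) = (119/2)*(-1/22160) = -119/44320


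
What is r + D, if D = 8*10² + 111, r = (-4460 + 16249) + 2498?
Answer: 15198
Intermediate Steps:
r = 14287 (r = 11789 + 2498 = 14287)
D = 911 (D = 8*100 + 111 = 800 + 111 = 911)
r + D = 14287 + 911 = 15198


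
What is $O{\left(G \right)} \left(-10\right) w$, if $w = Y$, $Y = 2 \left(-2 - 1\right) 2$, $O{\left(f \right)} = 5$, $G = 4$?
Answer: $600$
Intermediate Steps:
$Y = -12$ ($Y = 2 \left(-3\right) 2 = \left(-6\right) 2 = -12$)
$w = -12$
$O{\left(G \right)} \left(-10\right) w = 5 \left(-10\right) \left(-12\right) = \left(-50\right) \left(-12\right) = 600$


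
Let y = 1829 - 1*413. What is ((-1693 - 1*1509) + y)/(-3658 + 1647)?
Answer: 1786/2011 ≈ 0.88811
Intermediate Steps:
y = 1416 (y = 1829 - 413 = 1416)
((-1693 - 1*1509) + y)/(-3658 + 1647) = ((-1693 - 1*1509) + 1416)/(-3658 + 1647) = ((-1693 - 1509) + 1416)/(-2011) = (-3202 + 1416)*(-1/2011) = -1786*(-1/2011) = 1786/2011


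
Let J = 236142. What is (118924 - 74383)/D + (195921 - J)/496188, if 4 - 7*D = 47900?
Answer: -4350872027/660150568 ≈ -6.5907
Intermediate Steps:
D = -47896/7 (D = 4/7 - 1/7*47900 = 4/7 - 47900/7 = -47896/7 ≈ -6842.3)
(118924 - 74383)/D + (195921 - J)/496188 = (118924 - 74383)/(-47896/7) + (195921 - 1*236142)/496188 = 44541*(-7/47896) + (195921 - 236142)*(1/496188) = -311787/47896 - 40221*1/496188 = -311787/47896 - 4469/55132 = -4350872027/660150568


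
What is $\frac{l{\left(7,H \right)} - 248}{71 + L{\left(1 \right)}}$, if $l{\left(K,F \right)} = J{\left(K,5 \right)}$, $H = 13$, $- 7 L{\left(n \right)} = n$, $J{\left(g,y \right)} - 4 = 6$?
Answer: $- \frac{833}{248} \approx -3.3589$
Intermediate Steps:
$J{\left(g,y \right)} = 10$ ($J{\left(g,y \right)} = 4 + 6 = 10$)
$L{\left(n \right)} = - \frac{n}{7}$
$l{\left(K,F \right)} = 10$
$\frac{l{\left(7,H \right)} - 248}{71 + L{\left(1 \right)}} = \frac{10 - 248}{71 - \frac{1}{7}} = - \frac{238}{71 - \frac{1}{7}} = - \frac{238}{\frac{496}{7}} = \left(-238\right) \frac{7}{496} = - \frac{833}{248}$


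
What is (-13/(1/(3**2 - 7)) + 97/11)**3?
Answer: -6751269/1331 ≈ -5072.3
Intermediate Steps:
(-13/(1/(3**2 - 7)) + 97/11)**3 = (-13/(1/(9 - 7)) + 97*(1/11))**3 = (-13/(1/2) + 97/11)**3 = (-13/1/2 + 97/11)**3 = (-13*2 + 97/11)**3 = (-26 + 97/11)**3 = (-189/11)**3 = -6751269/1331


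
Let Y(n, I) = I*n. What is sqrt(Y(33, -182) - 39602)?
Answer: 2*I*sqrt(11402) ≈ 213.56*I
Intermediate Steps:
sqrt(Y(33, -182) - 39602) = sqrt(-182*33 - 39602) = sqrt(-6006 - 39602) = sqrt(-45608) = 2*I*sqrt(11402)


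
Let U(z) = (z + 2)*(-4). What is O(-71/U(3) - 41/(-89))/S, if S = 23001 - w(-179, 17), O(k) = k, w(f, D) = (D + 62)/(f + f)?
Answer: 1277881/7328648930 ≈ 0.00017437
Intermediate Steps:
U(z) = -8 - 4*z (U(z) = (2 + z)*(-4) = -8 - 4*z)
w(f, D) = (62 + D)/(2*f) (w(f, D) = (62 + D)/((2*f)) = (62 + D)*(1/(2*f)) = (62 + D)/(2*f))
S = 8234437/358 (S = 23001 - (62 + 17)/(2*(-179)) = 23001 - (-1)*79/(2*179) = 23001 - 1*(-79/358) = 23001 + 79/358 = 8234437/358 ≈ 23001.)
O(-71/U(3) - 41/(-89))/S = (-71/(-8 - 4*3) - 41/(-89))/(8234437/358) = (-71/(-8 - 12) - 41*(-1/89))*(358/8234437) = (-71/(-20) + 41/89)*(358/8234437) = (-71*(-1/20) + 41/89)*(358/8234437) = (71/20 + 41/89)*(358/8234437) = (7139/1780)*(358/8234437) = 1277881/7328648930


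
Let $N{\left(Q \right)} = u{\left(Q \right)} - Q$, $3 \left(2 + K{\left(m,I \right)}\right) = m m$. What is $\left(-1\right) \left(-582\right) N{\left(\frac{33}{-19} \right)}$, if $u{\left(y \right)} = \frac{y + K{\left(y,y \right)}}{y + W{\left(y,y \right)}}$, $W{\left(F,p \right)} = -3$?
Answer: $\frac{383732}{285} \approx 1346.4$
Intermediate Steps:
$K{\left(m,I \right)} = -2 + \frac{m^{2}}{3}$ ($K{\left(m,I \right)} = -2 + \frac{m m}{3} = -2 + \frac{m^{2}}{3}$)
$u{\left(y \right)} = \frac{-2 + y + \frac{y^{2}}{3}}{-3 + y}$ ($u{\left(y \right)} = \frac{y + \left(-2 + \frac{y^{2}}{3}\right)}{y - 3} = \frac{-2 + y + \frac{y^{2}}{3}}{-3 + y}$)
$N{\left(Q \right)} = - Q + \frac{-2 + Q + \frac{Q^{2}}{3}}{-3 + Q}$ ($N{\left(Q \right)} = \frac{-2 + Q + \frac{Q^{2}}{3}}{-3 + Q} - Q = - Q + \frac{-2 + Q + \frac{Q^{2}}{3}}{-3 + Q}$)
$\left(-1\right) \left(-582\right) N{\left(\frac{33}{-19} \right)} = \left(-1\right) \left(-582\right) \frac{2 \left(-3 - \left(\frac{33}{-19}\right)^{2} + 6 \frac{33}{-19}\right)}{3 \left(-3 + \frac{33}{-19}\right)} = 582 \frac{2 \left(-3 - \left(33 \left(- \frac{1}{19}\right)\right)^{2} + 6 \cdot 33 \left(- \frac{1}{19}\right)\right)}{3 \left(-3 + 33 \left(- \frac{1}{19}\right)\right)} = 582 \frac{2 \left(-3 - \left(- \frac{33}{19}\right)^{2} + 6 \left(- \frac{33}{19}\right)\right)}{3 \left(-3 - \frac{33}{19}\right)} = 582 \frac{2 \left(-3 - \frac{1089}{361} - \frac{198}{19}\right)}{3 \left(- \frac{90}{19}\right)} = 582 \cdot \frac{2}{3} \left(- \frac{19}{90}\right) \left(-3 - \frac{1089}{361} - \frac{198}{19}\right) = 582 \cdot \frac{2}{3} \left(- \frac{19}{90}\right) \left(- \frac{5934}{361}\right) = 582 \cdot \frac{1978}{855} = \frac{383732}{285}$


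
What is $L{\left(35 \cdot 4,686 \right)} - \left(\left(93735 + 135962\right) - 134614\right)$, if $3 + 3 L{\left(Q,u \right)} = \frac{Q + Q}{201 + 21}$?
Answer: $- \frac{31662832}{333} \approx -95084.0$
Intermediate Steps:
$L{\left(Q,u \right)} = -1 + \frac{Q}{333}$ ($L{\left(Q,u \right)} = -1 + \frac{\left(Q + Q\right) \frac{1}{201 + 21}}{3} = -1 + \frac{2 Q \frac{1}{222}}{3} = -1 + \frac{\frac{1}{111} Q}{3} = -1 + \frac{Q}{333}$)
$L{\left(35 \cdot 4,686 \right)} - \left(\left(93735 + 135962\right) - 134614\right) = \left(-1 + \frac{35 \cdot 4}{333}\right) - \left(\left(93735 + 135962\right) - 134614\right) = \left(-1 + \frac{1}{333} \cdot 140\right) - \left(229697 - 134614\right) = \left(-1 + \frac{140}{333}\right) - 95083 = - \frac{193}{333} - 95083 = - \frac{31662832}{333}$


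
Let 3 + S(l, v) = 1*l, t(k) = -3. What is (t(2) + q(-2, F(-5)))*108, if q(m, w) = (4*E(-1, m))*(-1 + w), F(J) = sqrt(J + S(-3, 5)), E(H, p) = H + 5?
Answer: -2052 + 1728*I*sqrt(11) ≈ -2052.0 + 5731.1*I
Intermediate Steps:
E(H, p) = 5 + H
S(l, v) = -3 + l (S(l, v) = -3 + 1*l = -3 + l)
F(J) = sqrt(-6 + J) (F(J) = sqrt(J + (-3 - 3)) = sqrt(J - 6) = sqrt(-6 + J))
q(m, w) = -16 + 16*w (q(m, w) = (4*(5 - 1))*(-1 + w) = (4*4)*(-1 + w) = 16*(-1 + w) = -16 + 16*w)
(t(2) + q(-2, F(-5)))*108 = (-3 + (-16 + 16*sqrt(-6 - 5)))*108 = (-3 + (-16 + 16*sqrt(-11)))*108 = (-3 + (-16 + 16*(I*sqrt(11))))*108 = (-3 + (-16 + 16*I*sqrt(11)))*108 = (-19 + 16*I*sqrt(11))*108 = -2052 + 1728*I*sqrt(11)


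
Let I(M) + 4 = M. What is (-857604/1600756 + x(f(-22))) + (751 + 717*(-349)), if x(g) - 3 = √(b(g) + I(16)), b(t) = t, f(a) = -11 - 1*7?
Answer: -99838965932/400189 + I*√6 ≈ -2.4948e+5 + 2.4495*I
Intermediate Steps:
f(a) = -18 (f(a) = -11 - 7 = -18)
I(M) = -4 + M
x(g) = 3 + √(12 + g) (x(g) = 3 + √(g + (-4 + 16)) = 3 + √(g + 12) = 3 + √(12 + g))
(-857604/1600756 + x(f(-22))) + (751 + 717*(-349)) = (-857604/1600756 + (3 + √(12 - 18))) + (751 + 717*(-349)) = (-857604*1/1600756 + (3 + √(-6))) + (751 - 250233) = (-214401/400189 + (3 + I*√6)) - 249482 = (986166/400189 + I*√6) - 249482 = -99838965932/400189 + I*√6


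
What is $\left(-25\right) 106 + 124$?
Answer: $-2526$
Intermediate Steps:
$\left(-25\right) 106 + 124 = -2650 + 124 = -2526$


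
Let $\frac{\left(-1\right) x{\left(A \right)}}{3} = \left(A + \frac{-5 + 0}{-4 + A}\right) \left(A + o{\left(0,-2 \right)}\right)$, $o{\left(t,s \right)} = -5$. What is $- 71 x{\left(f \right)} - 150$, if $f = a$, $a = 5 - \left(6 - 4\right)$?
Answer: $-3558$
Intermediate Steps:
$a = 3$ ($a = 5 - 2 = 3$)
$f = 3$
$x{\left(A \right)} = - 3 \left(-5 + A\right) \left(A - \frac{5}{-4 + A}\right)$ ($x{\left(A \right)} = - 3 \left(A + \frac{-5 + 0}{-4 + A}\right) \left(A - 5\right) = - 3 \left(A - \frac{5}{-4 + A}\right) \left(-5 + A\right) = - 3 \left(-5 + A\right) \left(A - \frac{5}{-4 + A}\right)$)
$- 71 x{\left(f \right)} - 150 = - 71 \frac{3 \left(-25 - 3^{3} - 45 + 9 \cdot 3^{2}\right)}{-4 + 3} - 150 = - 71 \frac{3 \left(-25 - 27 - 45 + 9 \cdot 9\right)}{-1} - 150 = - 71 \cdot 3 \left(-1\right) \left(-25 - 27 - 45 + 81\right) - 150 = - 71 \cdot 3 \left(-1\right) \left(-16\right) - 150 = \left(-71\right) 48 - 150 = -3408 - 150 = -3558$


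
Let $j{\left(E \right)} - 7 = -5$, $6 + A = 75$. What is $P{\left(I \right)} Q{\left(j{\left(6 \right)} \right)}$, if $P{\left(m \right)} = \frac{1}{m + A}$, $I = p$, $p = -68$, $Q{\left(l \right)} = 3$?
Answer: $3$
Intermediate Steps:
$A = 69$ ($A = -6 + 75 = 69$)
$j{\left(E \right)} = 2$ ($j{\left(E \right)} = 7 - 5 = 2$)
$I = -68$
$P{\left(m \right)} = \frac{1}{69 + m}$ ($P{\left(m \right)} = \frac{1}{m + 69} = \frac{1}{69 + m}$)
$P{\left(I \right)} Q{\left(j{\left(6 \right)} \right)} = \frac{1}{69 - 68} \cdot 3 = 1^{-1} \cdot 3 = 1 \cdot 3 = 3$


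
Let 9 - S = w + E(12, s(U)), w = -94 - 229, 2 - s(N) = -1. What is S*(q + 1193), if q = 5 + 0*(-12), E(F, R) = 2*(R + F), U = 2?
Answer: 361796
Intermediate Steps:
s(N) = 3 (s(N) = 2 - 1*(-1) = 2 + 1 = 3)
E(F, R) = 2*F + 2*R (E(F, R) = 2*(F + R) = 2*F + 2*R)
w = -323
q = 5 (q = 5 + 0 = 5)
S = 302 (S = 9 - (-323 + (2*12 + 2*3)) = 9 - (-323 + (24 + 6)) = 9 - (-323 + 30) = 9 - 1*(-293) = 9 + 293 = 302)
S*(q + 1193) = 302*(5 + 1193) = 302*1198 = 361796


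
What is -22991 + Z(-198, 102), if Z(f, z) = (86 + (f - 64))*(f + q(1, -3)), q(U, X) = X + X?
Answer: 12913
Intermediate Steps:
q(U, X) = 2*X
Z(f, z) = (-6 + f)*(22 + f) (Z(f, z) = (86 + (f - 64))*(f + 2*(-3)) = (86 + (-64 + f))*(f - 6) = (22 + f)*(-6 + f) = (-6 + f)*(22 + f))
-22991 + Z(-198, 102) = -22991 + (-132 + (-198)**2 + 16*(-198)) = -22991 + (-132 + 39204 - 3168) = -22991 + 35904 = 12913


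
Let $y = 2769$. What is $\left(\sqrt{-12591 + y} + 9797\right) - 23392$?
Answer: $-13595 + i \sqrt{9822} \approx -13595.0 + 99.106 i$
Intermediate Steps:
$\left(\sqrt{-12591 + y} + 9797\right) - 23392 = \left(\sqrt{-12591 + 2769} + 9797\right) - 23392 = \left(\sqrt{-9822} + 9797\right) - 23392 = \left(i \sqrt{9822} + 9797\right) - 23392 = \left(9797 + i \sqrt{9822}\right) - 23392 = -13595 + i \sqrt{9822}$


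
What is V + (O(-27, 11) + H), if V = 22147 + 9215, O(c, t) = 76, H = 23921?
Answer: 55359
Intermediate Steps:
V = 31362
V + (O(-27, 11) + H) = 31362 + (76 + 23921) = 31362 + 23997 = 55359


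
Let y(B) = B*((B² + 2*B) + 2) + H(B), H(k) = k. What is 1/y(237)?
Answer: 1/13425102 ≈ 7.4487e-8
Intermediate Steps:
y(B) = B + B*(2 + B² + 2*B) (y(B) = B*((B² + 2*B) + 2) + B = B*(2 + B² + 2*B) + B = B + B*(2 + B² + 2*B))
1/y(237) = 1/(237*(3 + 237² + 2*237)) = 1/(237*(3 + 56169 + 474)) = 1/(237*56646) = 1/13425102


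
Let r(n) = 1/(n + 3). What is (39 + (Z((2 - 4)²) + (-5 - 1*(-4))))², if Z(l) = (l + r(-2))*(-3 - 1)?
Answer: 324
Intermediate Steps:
r(n) = 1/(3 + n)
Z(l) = -4 - 4*l (Z(l) = (l + 1/(3 - 2))*(-3 - 1) = (l + 1/1)*(-4) = (l + 1)*(-4) = (1 + l)*(-4) = -4 - 4*l)
(39 + (Z((2 - 4)²) + (-5 - 1*(-4))))² = (39 + ((-4 - 4*(2 - 4)²) + (-5 - 1*(-4))))² = (39 + ((-4 - 4*(-2)²) + (-5 + 4)))² = (39 + ((-4 - 4*4) - 1))² = (39 + ((-4 - 16) - 1))² = (39 + (-20 - 1))² = (39 - 21)² = 18² = 324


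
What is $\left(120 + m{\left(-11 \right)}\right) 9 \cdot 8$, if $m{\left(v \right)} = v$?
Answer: $7848$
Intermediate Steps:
$\left(120 + m{\left(-11 \right)}\right) 9 \cdot 8 = \left(120 - 11\right) 9 \cdot 8 = 109 \cdot 72 = 7848$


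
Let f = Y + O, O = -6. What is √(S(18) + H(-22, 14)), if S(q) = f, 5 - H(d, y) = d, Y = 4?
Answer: 5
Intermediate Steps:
H(d, y) = 5 - d
f = -2 (f = 4 - 6 = -2)
S(q) = -2
√(S(18) + H(-22, 14)) = √(-2 + (5 - 1*(-22))) = √(-2 + (5 + 22)) = √(-2 + 27) = √25 = 5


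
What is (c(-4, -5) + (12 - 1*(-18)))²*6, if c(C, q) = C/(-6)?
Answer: 16928/3 ≈ 5642.7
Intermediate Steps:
c(C, q) = -C/6 (c(C, q) = C*(-⅙) = -C/6)
(c(-4, -5) + (12 - 1*(-18)))²*6 = (-⅙*(-4) + (12 - 1*(-18)))²*6 = (⅔ + (12 + 18))²*6 = (⅔ + 30)²*6 = (92/3)²*6 = (8464/9)*6 = 16928/3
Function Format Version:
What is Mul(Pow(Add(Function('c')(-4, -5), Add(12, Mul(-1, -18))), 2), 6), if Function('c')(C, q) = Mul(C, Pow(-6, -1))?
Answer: Rational(16928, 3) ≈ 5642.7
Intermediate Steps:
Function('c')(C, q) = Mul(Rational(-1, 6), C) (Function('c')(C, q) = Mul(C, Rational(-1, 6)) = Mul(Rational(-1, 6), C))
Mul(Pow(Add(Function('c')(-4, -5), Add(12, Mul(-1, -18))), 2), 6) = Mul(Pow(Add(Mul(Rational(-1, 6), -4), Add(12, Mul(-1, -18))), 2), 6) = Mul(Pow(Add(Rational(2, 3), Add(12, 18)), 2), 6) = Mul(Pow(Add(Rational(2, 3), 30), 2), 6) = Mul(Pow(Rational(92, 3), 2), 6) = Mul(Rational(8464, 9), 6) = Rational(16928, 3)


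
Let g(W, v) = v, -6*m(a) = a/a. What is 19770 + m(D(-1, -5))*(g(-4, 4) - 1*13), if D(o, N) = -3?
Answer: 39543/2 ≈ 19772.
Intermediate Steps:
m(a) = -1/6 (m(a) = -a/(6*a) = -1/6*1 = -1/6)
19770 + m(D(-1, -5))*(g(-4, 4) - 1*13) = 19770 - (4 - 1*13)/6 = 19770 - (4 - 13)/6 = 19770 - 1/6*(-9) = 19770 + 3/2 = 39543/2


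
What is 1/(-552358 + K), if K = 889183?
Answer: 1/336825 ≈ 2.9689e-6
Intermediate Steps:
1/(-552358 + K) = 1/(-552358 + 889183) = 1/336825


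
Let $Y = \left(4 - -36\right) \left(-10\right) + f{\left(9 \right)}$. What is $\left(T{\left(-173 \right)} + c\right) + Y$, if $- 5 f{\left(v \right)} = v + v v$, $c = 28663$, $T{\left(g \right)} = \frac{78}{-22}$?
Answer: $\frac{310656}{11} \approx 28241.0$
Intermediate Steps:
$T{\left(g \right)} = - \frac{39}{11}$ ($T{\left(g \right)} = 78 \left(- \frac{1}{22}\right) = - \frac{39}{11}$)
$f{\left(v \right)} = - \frac{v}{5} - \frac{v^{2}}{5}$ ($f{\left(v \right)} = - \frac{v + v v}{5} = - \frac{v + v^{2}}{5} = - \frac{v}{5} - \frac{v^{2}}{5}$)
$Y = -418$ ($Y = \left(4 - -36\right) \left(-10\right) - \frac{9 \left(1 + 9\right)}{5} = \left(4 + 36\right) \left(-10\right) - \frac{9}{5} \cdot 10 = 40 \left(-10\right) - 18 = -400 - 18 = -418$)
$\left(T{\left(-173 \right)} + c\right) + Y = \left(- \frac{39}{11} + 28663\right) - 418 = \frac{315254}{11} - 418 = \frac{310656}{11}$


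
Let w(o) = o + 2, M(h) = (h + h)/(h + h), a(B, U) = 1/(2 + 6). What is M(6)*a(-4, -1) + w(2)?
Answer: 33/8 ≈ 4.1250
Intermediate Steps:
a(B, U) = 1/8
M(h) = 1 (M(h) = (2*h)/((2*h)) = (2*h)*(1/(2*h)) = 1)
w(o) = 2 + o
M(6)*a(-4, -1) + w(2) = 1*(1/8) + (2 + 2) = 1/8 + 4 = 33/8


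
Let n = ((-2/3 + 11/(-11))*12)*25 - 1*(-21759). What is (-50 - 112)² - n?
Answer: 4985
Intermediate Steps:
n = 21259 (n = ((-2*⅓ + 11*(-1/11))*12)*25 + 21759 = ((-⅔ - 1)*12)*25 + 21759 = -5/3*12*25 + 21759 = -20*25 + 21759 = -500 + 21759 = 21259)
(-50 - 112)² - n = (-50 - 112)² - 1*21259 = (-162)² - 21259 = 26244 - 21259 = 4985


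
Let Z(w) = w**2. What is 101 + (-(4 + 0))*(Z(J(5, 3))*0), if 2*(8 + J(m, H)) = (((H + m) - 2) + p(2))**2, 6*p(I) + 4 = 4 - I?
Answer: 101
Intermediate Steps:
p(I) = -I/6 (p(I) = -2/3 + (4 - I)/6 = -2/3 + (2/3 - I/6) = -I/6)
J(m, H) = -8 + (-7/3 + H + m)**2/2 (J(m, H) = -8 + (((H + m) - 2) - 1/6*2)**2/2 = -8 + ((-2 + H + m) - 1/3)**2/2 = -8 + (-7/3 + H + m)**2/2)
101 + (-(4 + 0))*(Z(J(5, 3))*0) = 101 + (-(4 + 0))*((-8 + (-7 + 3*3 + 3*5)**2/18)**2*0) = 101 + (-1*4)*((-8 + (-7 + 9 + 15)**2/18)**2*0) = 101 - 4*(-8 + (1/18)*17**2)**2*0 = 101 - 4*(-8 + (1/18)*289)**2*0 = 101 - 4*(-8 + 289/18)**2*0 = 101 - 4*(145/18)**2*0 = 101 - 21025*0/81 = 101 - 4*0 = 101 + 0 = 101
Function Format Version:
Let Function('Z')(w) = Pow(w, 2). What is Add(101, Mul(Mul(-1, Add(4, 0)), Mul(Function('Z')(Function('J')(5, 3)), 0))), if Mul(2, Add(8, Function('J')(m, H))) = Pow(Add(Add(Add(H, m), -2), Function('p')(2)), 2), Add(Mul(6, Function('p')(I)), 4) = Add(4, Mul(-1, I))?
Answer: 101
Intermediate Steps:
Function('p')(I) = Mul(Rational(-1, 6), I) (Function('p')(I) = Add(Rational(-2, 3), Mul(Rational(1, 6), Add(4, Mul(-1, I)))) = Add(Rational(-2, 3), Add(Rational(2, 3), Mul(Rational(-1, 6), I))) = Mul(Rational(-1, 6), I))
Function('J')(m, H) = Add(-8, Mul(Rational(1, 2), Pow(Add(Rational(-7, 3), H, m), 2))) (Function('J')(m, H) = Add(-8, Mul(Rational(1, 2), Pow(Add(Add(Add(H, m), -2), Mul(Rational(-1, 6), 2)), 2))) = Add(-8, Mul(Rational(1, 2), Pow(Add(Add(-2, H, m), Rational(-1, 3)), 2))) = Add(-8, Mul(Rational(1, 2), Pow(Add(Rational(-7, 3), H, m), 2))))
Add(101, Mul(Mul(-1, Add(4, 0)), Mul(Function('Z')(Function('J')(5, 3)), 0))) = Add(101, Mul(Mul(-1, Add(4, 0)), Mul(Pow(Add(-8, Mul(Rational(1, 18), Pow(Add(-7, Mul(3, 3), Mul(3, 5)), 2))), 2), 0))) = Add(101, Mul(Mul(-1, 4), Mul(Pow(Add(-8, Mul(Rational(1, 18), Pow(Add(-7, 9, 15), 2))), 2), 0))) = Add(101, Mul(-4, Mul(Pow(Add(-8, Mul(Rational(1, 18), Pow(17, 2))), 2), 0))) = Add(101, Mul(-4, Mul(Pow(Add(-8, Mul(Rational(1, 18), 289)), 2), 0))) = Add(101, Mul(-4, Mul(Pow(Add(-8, Rational(289, 18)), 2), 0))) = Add(101, Mul(-4, Mul(Pow(Rational(145, 18), 2), 0))) = Add(101, Mul(-4, Mul(Rational(21025, 324), 0))) = Add(101, Mul(-4, 0)) = Add(101, 0) = 101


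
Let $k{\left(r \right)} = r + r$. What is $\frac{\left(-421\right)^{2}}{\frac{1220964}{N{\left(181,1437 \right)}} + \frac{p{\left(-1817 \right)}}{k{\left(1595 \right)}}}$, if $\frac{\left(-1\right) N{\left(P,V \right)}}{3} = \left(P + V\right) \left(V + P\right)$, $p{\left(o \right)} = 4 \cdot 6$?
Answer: $- \frac{185021382738995}{154432693} \approx -1.1981 \cdot 10^{6}$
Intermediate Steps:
$p{\left(o \right)} = 24$
$k{\left(r \right)} = 2 r$
$N{\left(P,V \right)} = - 3 \left(P + V\right)^{2}$ ($N{\left(P,V \right)} = - 3 \left(P + V\right) \left(V + P\right) = - 3 \left(P + V\right) \left(P + V\right) = - 3 \left(P + V\right)^{2}$)
$\frac{\left(-421\right)^{2}}{\frac{1220964}{N{\left(181,1437 \right)}} + \frac{p{\left(-1817 \right)}}{k{\left(1595 \right)}}} = \frac{\left(-421\right)^{2}}{\frac{1220964}{\left(-3\right) \left(181 + 1437\right)^{2}} + \frac{24}{2 \cdot 1595}} = \frac{177241}{\frac{1220964}{\left(-3\right) 1618^{2}} + \frac{24}{3190}} = \frac{177241}{\frac{1220964}{\left(-3\right) 2617924} + 24 \cdot \frac{1}{3190}} = \frac{177241}{\frac{1220964}{-7853772} + \frac{12}{1595}} = \frac{177241}{1220964 \left(- \frac{1}{7853772}\right) + \frac{12}{1595}} = \frac{177241}{- \frac{101747}{654481} + \frac{12}{1595}} = \frac{177241}{- \frac{154432693}{1043897195}} = 177241 \left(- \frac{1043897195}{154432693}\right) = - \frac{185021382738995}{154432693}$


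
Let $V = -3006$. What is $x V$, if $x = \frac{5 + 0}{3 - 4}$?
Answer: $15030$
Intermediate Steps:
$x = -5$ ($x = \frac{5}{-1} = 5 \left(-1\right) = -5$)
$x V = \left(-5\right) \left(-3006\right) = 15030$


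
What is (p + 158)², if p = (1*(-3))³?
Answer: 17161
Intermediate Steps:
p = -27 (p = (-3)³ = -27)
(p + 158)² = (-27 + 158)² = 131² = 17161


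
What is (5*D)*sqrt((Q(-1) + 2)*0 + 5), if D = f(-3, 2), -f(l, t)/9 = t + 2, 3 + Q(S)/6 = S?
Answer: -180*sqrt(5) ≈ -402.49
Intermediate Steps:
Q(S) = -18 + 6*S
f(l, t) = -18 - 9*t (f(l, t) = -9*(t + 2) = -9*(2 + t) = -18 - 9*t)
D = -36 (D = -18 - 9*2 = -18 - 18 = -36)
(5*D)*sqrt((Q(-1) + 2)*0 + 5) = (5*(-36))*sqrt(((-18 + 6*(-1)) + 2)*0 + 5) = -180*sqrt(((-18 - 6) + 2)*0 + 5) = -180*sqrt((-24 + 2)*0 + 5) = -180*sqrt(-22*0 + 5) = -180*sqrt(0 + 5) = -180*sqrt(5)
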